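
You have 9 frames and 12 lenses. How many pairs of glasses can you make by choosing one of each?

By the multiplication principle: 9 x 12.

Final answer: 108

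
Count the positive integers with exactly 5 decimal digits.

First digit: 9 choices (1-9). Each of the remaining 4 digits: 10 choices.
Total: 9 x 10^4.

Final answer: 90000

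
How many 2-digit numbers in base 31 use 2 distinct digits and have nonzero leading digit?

First digit: 30 (nonzero). Second: 30 (not first). Third: 29, etc.
Total: 30 x 30.

Final answer: 900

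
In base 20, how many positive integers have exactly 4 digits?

Leading digit: 19 options (nonzero). Other 3 digit(s): 20 options each.
Total: 19 x 20^3.

Final answer: 152000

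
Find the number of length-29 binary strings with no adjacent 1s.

Let a(n) count valid strings. If the last bit is 0 the prefix is any valid string of length n-1; if it is 1 the string must end in 01 with a valid prefix of length n-2. So a(n) = a(n-1) + a(n-2), a(1)=2, a(2)=3.
Iterating the recurrence: a(1)=2, a(2)=3, a(3)=5, a(4)=8, a(5)=13, a(6)=21, a(7)=34, a(8)=55, a(9)=89, a(10)=144, a(11)=233, a(12)=377, a(13)=610, a(14)=987, a(15)=1597, a(16)=2584, a(17)=4181, a(18)=6765, a(19)=10946, a(20)=17711, a(21)=28657, a(22)=46368, a(23)=75025, a(24)=121393, a(25)=196418, a(26)=317811, a(27)=514229, a(28)=832040, a(29)=1346269.

Final answer: 1346269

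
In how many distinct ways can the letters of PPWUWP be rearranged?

Letters (P:3, U:1, W:2). Total letters: 6.
Permutations = 6!/(3! x 2!).

Final answer: 60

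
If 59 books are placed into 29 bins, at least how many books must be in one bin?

By the pigeonhole principle: ceiling(59/29).

Final answer: 3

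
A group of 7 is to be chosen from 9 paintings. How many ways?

C(9,7) = 9!/(7! x 2!).

Final answer: \binom{9}{7} = 36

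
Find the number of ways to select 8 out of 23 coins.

C(23,8) = 23!/(8! x 15!).

Final answer: \binom{23}{8} = 490314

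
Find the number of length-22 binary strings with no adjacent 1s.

Classify by the final bit: ...0 gives a(n-1) strings, ...01 gives a(n-2) strings. Thus a(n) = a(n-1) + a(n-2) with a(1)=2, a(2)=3.
Computing successive values: a(1)=2, a(2)=3, a(3)=5, a(4)=8, a(5)=13, a(6)=21, a(7)=34, a(8)=55, a(9)=89, a(10)=144, a(11)=233, a(12)=377, a(13)=610, a(14)=987, a(15)=1597, a(16)=2584, a(17)=4181, a(18)=6765, a(19)=10946, a(20)=17711, a(21)=28657, a(22)=46368.

Final answer: 46368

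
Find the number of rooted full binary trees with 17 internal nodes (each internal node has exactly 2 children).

This is counted by the nth Catalan number C_n. Here n = 17.
C_n = (2n)!/(n!(n+1)!), so C_{17} = 34!/(17! x 18!) = C(34,17)/18 = 2333606220/18.

Final answer: C_{17} = 129644790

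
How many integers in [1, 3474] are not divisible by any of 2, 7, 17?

|div by 2|=1737, |div by 7|=496, |div by 17|=204.
|div by 2&7|=248, |div by 2&17|=102, |div by 7&17|=29, |div by all|=14.
By inclusion-exclusion, divisible by at least one: 1737+496+204-248-102-29+14 = 2072.
Not divisible by any: 3474 - 2072.

Final answer: 1402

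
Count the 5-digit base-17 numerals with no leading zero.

In base 17, the leading digit has 16 choices (1..16); each of the remaining 4 digits has 17 choices.
Total: 16 x 17^4.

Final answer: 1336336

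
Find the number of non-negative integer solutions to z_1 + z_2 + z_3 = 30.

Stars and bars with 30 stars and 2 bars:
C(30+3-1, 3-1) = C(32,2).

Final answer: C(32,2) = 496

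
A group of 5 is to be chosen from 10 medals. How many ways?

C(10,5) = 10!/(5! x (10-5)!).

Final answer: C(10,5) = 252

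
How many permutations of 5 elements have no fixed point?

Derangements satisfy D(n) = (n-1)(D(n-1) + D(n-2)), starting from D(0)=1, D(1)=0.
D(2) = 1 x (0 + 1) = 1
D(3) = 2 x (1 + 0) = 2
D(4) = 3 x (2 + 1) = 9
D(5) = 4 x (D(4) + D(3)) = 4 x (9 + 2)

Final answer: D(5) = 44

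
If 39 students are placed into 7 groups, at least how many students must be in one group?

By the pigeonhole principle: ceiling(39/7).

Final answer: 6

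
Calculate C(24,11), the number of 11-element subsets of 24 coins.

C(24,11) = 24!/(11! x 13!).

Final answer: \binom{24}{11} = 2496144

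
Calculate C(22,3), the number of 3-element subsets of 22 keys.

C(22,3) = 22!/(3! x (22-3)!).

Final answer: C(22,3) = 1540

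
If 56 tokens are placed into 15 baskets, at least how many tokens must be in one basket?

By the pigeonhole principle: ceiling(56/15).

Final answer: 4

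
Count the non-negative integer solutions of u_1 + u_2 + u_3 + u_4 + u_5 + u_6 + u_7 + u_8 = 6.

Stars and bars with 6 stars and 7 bars:
C(6+8-1, 8-1) = C(13,7).

Final answer: C(13,7) = 1716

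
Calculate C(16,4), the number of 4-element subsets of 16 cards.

C(16,4) = 16!/(4! x (16-4)!).

Final answer: C(16,4) = 1820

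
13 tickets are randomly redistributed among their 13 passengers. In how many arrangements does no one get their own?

Derangements satisfy D(n) = (n-1)(D(n-1) + D(n-2)), starting from D(0)=1, D(1)=0.
D(2) = 1 x (0 + 1) = 1
D(3) = 2 x (1 + 0) = 2
D(4) = 3 x (2 + 1) = 9
D(5) = 4 x (9 + 2) = 44
D(6) = 5 x (44 + 9) = 265
D(7) = 6 x (265 + 44) = 1854
D(8) = 7 x (1854 + 265) = 14833
D(9) = 8 x (14833 + 1854) = 133496
D(10) = 9 x (133496 + 14833) = 1334961
D(11) = 10 x (1334961 + 133496) = 14684570
D(12) = 11 x (14684570 + 1334961) = 176214841
D(13) = 12 x (D(12) + D(11)) = 12 x (176214841 + 14684570)

Final answer: D(13) = 2290792932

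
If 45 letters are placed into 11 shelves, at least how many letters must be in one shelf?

By the pigeonhole principle: ceiling(45/11).

Final answer: 5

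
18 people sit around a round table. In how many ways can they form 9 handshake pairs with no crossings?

The structures are counted by the Catalan number C_n. Here n = 18/2 = 9.
C_n = (2n)!/(n!(n+1)!), so C_{9} = 18!/(9! x 10!) = C(18,9)/10 = 48620/10.

Final answer: C_{9} = 4862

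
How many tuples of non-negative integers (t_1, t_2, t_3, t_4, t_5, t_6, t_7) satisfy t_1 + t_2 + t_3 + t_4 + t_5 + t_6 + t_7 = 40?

Stars and bars with 40 stars and 6 bars:
C(40+7-1, 7-1) = C(46,6).

Final answer: C(46,6) = 9366819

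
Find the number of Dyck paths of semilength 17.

Total monotonic paths to (17,17): C(34,17) = 2333606220.
Paths that cross above y=x (reflection bijection): C(34,18) = 2203961430.
Valid Dyck paths: 2333606220 - 2203961430.
(These counts are the Catalan numbers.)

Final answer: C_{17} = 129644790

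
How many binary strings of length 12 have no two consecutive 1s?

Classify by the final bit: ...0 gives a(n-1) strings, ...01 gives a(n-2) strings. Thus a(n) = a(n-1) + a(n-2) with a(1)=2, a(2)=3.
Building up term by term: a(1)=2, a(2)=3, a(3)=5, a(4)=8, a(5)=13, a(6)=21, a(7)=34, a(8)=55, a(9)=89, a(10)=144, a(11)=233, a(12)=377.

Final answer: 377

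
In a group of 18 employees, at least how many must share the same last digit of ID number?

There are 10 possible values for last digit of ID number. With 18 employees and 10 categories, by pigeonhole: ceiling(18/10).

Final answer: 2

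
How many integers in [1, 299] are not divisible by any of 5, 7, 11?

|div by 5|=59, |div by 7|=42, |div by 11|=27.
|div by 5&7|=8, |div by 5&11|=5, |div by 7&11|=3, |div by all|=0.
By inclusion-exclusion, divisible by at least one: 59+42+27-8-5-3+0 = 112.
Not divisible by any: 299 - 112.

Final answer: 187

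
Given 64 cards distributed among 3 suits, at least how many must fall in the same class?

By pigeonhole with 64 objects and 3 categories: ceiling(64/3).

Final answer: 22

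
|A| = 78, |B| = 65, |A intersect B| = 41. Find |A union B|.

|A union B| = |A| + |B| - |A intersect B| = 78 + 65 - 41.

Final answer: 102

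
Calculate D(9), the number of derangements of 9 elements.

Use the recurrence D(n) = (n-1)(D(n-1) + D(n-2)) with D(0)=1, D(1)=0.
D(2) = 1 x (0 + 1) = 1
D(3) = 2 x (1 + 0) = 2
D(4) = 3 x (2 + 1) = 9
D(5) = 4 x (9 + 2) = 44
D(6) = 5 x (44 + 9) = 265
D(7) = 6 x (265 + 44) = 1854
D(8) = 7 x (1854 + 265) = 14833
D(9) = 8 x (D(8) + D(7)) = 8 x (14833 + 1854)

Final answer: D(9) = 133496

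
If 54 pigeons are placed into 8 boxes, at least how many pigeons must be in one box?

By the pigeonhole principle: ceiling(54/8).

Final answer: 7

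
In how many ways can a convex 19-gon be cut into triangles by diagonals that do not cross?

This is counted by the nth Catalan number C_n. Here n = 19 - 2 = 17.
C_n = C(2n,n) - C(2n,n+1), so C_{17} = C(34,17) - C(34,18) = 2333606220 - 2203961430.

Final answer: C_{17} = 129644790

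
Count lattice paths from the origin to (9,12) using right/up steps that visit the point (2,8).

Paths (0,0)->(2,8): C(10,8) = 45.
Paths (2,8)->(9,12): C(11,4) = 330.
By multiplication principle: 45 x 330.

Final answer: 14850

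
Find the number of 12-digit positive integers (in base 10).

The leading digit cannot be 0 (9 options); the other 11 digits can be anything (10 options each).
Total: 9 x 10^11.

Final answer: 900000000000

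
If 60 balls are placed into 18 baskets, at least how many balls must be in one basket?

By the pigeonhole principle: ceiling(60/18).

Final answer: 4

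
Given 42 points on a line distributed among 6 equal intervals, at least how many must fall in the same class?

By pigeonhole with 42 objects and 6 categories: ceiling(42/6).

Final answer: 7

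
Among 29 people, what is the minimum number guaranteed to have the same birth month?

There are 12 possible values for birth month. With 29 people and 12 categories, by pigeonhole: ceiling(29/12).

Final answer: 3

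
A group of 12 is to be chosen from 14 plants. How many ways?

C(14,12) = 14!/(12! x 2!).

Final answer: \binom{14}{12} = 91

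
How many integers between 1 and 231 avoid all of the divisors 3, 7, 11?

|div by 3|=77, |div by 7|=33, |div by 11|=21.
|div by 3&7|=11, |div by 3&11|=7, |div by 7&11|=3, |div by all|=1.
By inclusion-exclusion, divisible by at least one: 77+33+21-11-7-3+1 = 111.
Not divisible by any: 231 - 111.

Final answer: 120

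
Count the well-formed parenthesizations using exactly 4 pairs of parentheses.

This is counted by the nth Catalan number C_n. Here n = 4 (pairs).
C_n = C(2n,n)/(n+1), so C_{4} = C(8,4)/5 = 70/5.

Final answer: C_{4} = 14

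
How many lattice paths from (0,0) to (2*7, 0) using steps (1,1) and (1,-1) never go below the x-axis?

Total monotonic paths to (7,7): C(14,7) = 3432.
Reflecting each bad path at its first crossing gives a bijection with paths to (6,8): C(14,8) = 3003.
Valid Dyck paths: 3432 - 3003.
(Equivalently, C_{7} = C(14,7)/8 = 3432/8.)

Final answer: C_{7} = 429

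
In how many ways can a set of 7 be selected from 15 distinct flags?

C(15,7) = 15!/(7! x (15-7)!).

Final answer: C(15,7) = 6435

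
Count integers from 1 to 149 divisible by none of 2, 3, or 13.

|div by 2|=74, |div by 3|=49, |div by 13|=11.
|div by 2&3|=24, |div by 2&13|=5, |div by 3&13|=3, |div by all|=1.
By inclusion-exclusion, divisible by at least one: 74+49+11-24-5-3+1 = 103.
Not divisible by any: 149 - 103.

Final answer: 46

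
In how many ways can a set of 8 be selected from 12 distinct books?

C(12,8) = 12!/(8! x 4!).

Final answer: \binom{12}{8} = 495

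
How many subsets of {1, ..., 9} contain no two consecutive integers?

Condition on whether n belongs to the subset: if not, any valid subset of {1, ..., n-1} works (a(n-1)); if so, n-1 is excluded and the rest is a valid subset of {1, ..., n-2} (a(n-2)). Hence a(n) = a(n-1) + a(n-2), a(1)=2, a(2)=3.
Iterating the recurrence: a(1)=2, a(2)=3, a(3)=5, a(4)=8, a(5)=13, a(6)=21, a(7)=34, a(8)=55, a(9)=89.

Final answer: 89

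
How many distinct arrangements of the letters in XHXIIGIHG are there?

Letters (G:2, H:2, I:3, X:2). Total letters: 9.
Permutations = 9!/(3! x 2! x 2! x 2!).

Final answer: 7560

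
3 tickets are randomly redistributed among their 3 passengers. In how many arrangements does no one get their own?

Derangements satisfy D(n) = (n-1)(D(n-1) + D(n-2)), starting from D(0)=1, D(1)=0.
D(2) = 1 x (0 + 1) = 1
D(3) = 2 x (D(2) + D(1)) = 2 x (1 + 0)

Final answer: D(3) = 2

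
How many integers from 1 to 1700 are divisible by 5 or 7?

Multiples of 5: 340. Multiples of 7: 242. Of both (lcm=35): 48.
By inclusion-exclusion: 340 + 242 - 48.

Final answer: 534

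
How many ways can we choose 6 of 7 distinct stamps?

C(7,6) = 7!/(6! x (7-6)!).

Final answer: C(7,6) = 7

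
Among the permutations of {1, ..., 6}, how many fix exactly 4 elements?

Choose which 4 elements are fixed: C(6,4) = 15.
Derange the remaining 2 using D(j) = (j-1)(D(j-1) + D(j-2)), D(0)=1, D(1)=0: D(2)=1.
Total: 15 x 1.

Final answer: C(6,4) D(2) = 15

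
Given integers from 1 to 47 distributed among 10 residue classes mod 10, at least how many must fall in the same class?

By pigeonhole with 47 objects and 10 categories: ceiling(47/10).

Final answer: 5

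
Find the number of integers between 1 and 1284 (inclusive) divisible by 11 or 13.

Multiples of 11: 116. Multiples of 13: 98. Of both (lcm=143): 8.
By inclusion-exclusion: 116 + 98 - 8.

Final answer: 206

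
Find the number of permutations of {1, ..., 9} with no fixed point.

Derangements satisfy D(n) = (n-1)(D(n-1) + D(n-2)), starting from D(0)=1, D(1)=0.
Building up: D(2)=1, D(3)=2, D(4)=9, D(5)=44, D(6)=265, D(7)=1854, D(8)=14833.
D(9) = 8 x (D(8) + D(7)) = 8 x (14833 + 1854).

Final answer: D(9) = 133496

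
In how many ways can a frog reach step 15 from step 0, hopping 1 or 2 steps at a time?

Let f(n) be the number of climbs. Removing the last move (1 or 2 steps) gives f(n) = f(n-1) + f(n-2); base cases f(1)=1, f(2)=2.
Iterating the recurrence: f(1)=1, f(2)=2, f(3)=3, f(4)=5, f(5)=8, f(6)=13, f(7)=21, f(8)=34, f(9)=55, f(10)=89, f(11)=144, f(12)=233, f(13)=377, f(14)=610, f(15)=987.

Final answer: 987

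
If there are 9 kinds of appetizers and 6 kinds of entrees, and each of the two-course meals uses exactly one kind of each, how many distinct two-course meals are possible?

By the multiplication principle: 9 x 6.

Final answer: 54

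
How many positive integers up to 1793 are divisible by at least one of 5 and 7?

Multiples of 5: 358. Multiples of 7: 256. Of both (lcm=35): 51.
By inclusion-exclusion: 358 + 256 - 51.

Final answer: 563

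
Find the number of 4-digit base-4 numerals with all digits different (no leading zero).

The leading digit has 3 choices (anything but zero); the next has 3 (anything but the first), then 2, and so on, one fewer each time.
Total: 3 x 3 x 2 x 1.

Final answer: 18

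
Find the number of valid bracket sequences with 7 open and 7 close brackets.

This is a standard Catalan-number count: the answer is C_n. Here n = 7 (pairs).
Using C_0 = 1 and C_(k+1) = C_k x 2(2k+1)/(k+2), build up term by term: C_1=1, C_2=2, C_3=5, C_4=14, C_5=42, C_6=132, C_7=429.

Final answer: C_{7} = 429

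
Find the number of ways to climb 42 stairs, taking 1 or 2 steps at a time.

Let f(n) be the number of climbs. Removing the last move (1 or 2 steps) gives f(n) = f(n-1) + f(n-2); base cases f(1)=1, f(2)=2.
Building up term by term: f(1)=1, f(2)=2, f(3)=3, f(4)=5, f(5)=8, f(6)=13, f(7)=21, f(8)=34, f(9)=55, f(10)=89, f(11)=144, f(12)=233, f(13)=377, f(14)=610, f(15)=987, f(16)=1597, f(17)=2584, f(18)=4181, f(19)=6765, f(20)=10946, f(21)=17711, f(22)=28657, f(23)=46368, f(24)=75025, f(25)=121393, f(26)=196418, f(27)=317811, f(28)=514229, f(29)=832040, f(30)=1346269, f(31)=2178309, f(32)=3524578, f(33)=5702887, f(34)=9227465, f(35)=14930352, f(36)=24157817, f(37)=39088169, f(38)=63245986, f(39)=102334155, f(40)=165580141, f(41)=267914296, f(42)=433494437.

Final answer: 433494437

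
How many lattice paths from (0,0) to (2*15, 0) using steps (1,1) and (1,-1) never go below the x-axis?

Total monotonic paths to (15,15): C(30,15) = 155117520.
By the reflection principle, paths that go above the diagonal number C(30,16) = 145422675.
Valid Dyck paths: 155117520 - 145422675.
(This is the Catalan number C_{15}.)

Final answer: C_{15} = 9694845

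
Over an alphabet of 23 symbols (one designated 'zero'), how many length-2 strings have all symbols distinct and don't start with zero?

First digit: 22 (nonzero). Second: 22 (not first). Third: 21, etc.
Total: 22 x 22.

Final answer: 484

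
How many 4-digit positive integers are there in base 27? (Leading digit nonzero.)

Leading digit: 26 options (nonzero). Other 3 digit(s): 27 options each.
Total: 26 x 27^3.

Final answer: 511758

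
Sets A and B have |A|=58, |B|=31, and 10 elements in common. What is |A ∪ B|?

|A union B| = |A| + |B| - |A intersect B| = 58 + 31 - 10.

Final answer: 79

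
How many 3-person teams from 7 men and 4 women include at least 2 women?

Sum over valid woman counts:
C(4,2)C(7,1) = 42
C(4,3)C(7,0) = 4
Total: 42 + 4.

Final answer: 46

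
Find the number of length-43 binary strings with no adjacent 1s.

Let a(n) count valid strings. If the last bit is 0 the prefix is any valid string of length n-1; if it is 1 the string must end in 01 with a valid prefix of length n-2. So a(n) = a(n-1) + a(n-2), a(1)=2, a(2)=3.
Building up term by term: a(1)=2, a(2)=3, a(3)=5, a(4)=8, a(5)=13, a(6)=21, a(7)=34, a(8)=55, a(9)=89, a(10)=144, a(11)=233, a(12)=377, a(13)=610, a(14)=987, a(15)=1597, a(16)=2584, a(17)=4181, a(18)=6765, a(19)=10946, a(20)=17711, a(21)=28657, a(22)=46368, a(23)=75025, a(24)=121393, a(25)=196418, a(26)=317811, a(27)=514229, a(28)=832040, a(29)=1346269, a(30)=2178309, a(31)=3524578, a(32)=5702887, a(33)=9227465, a(34)=14930352, a(35)=24157817, a(36)=39088169, a(37)=63245986, a(38)=102334155, a(39)=165580141, a(40)=267914296, a(41)=433494437, a(42)=701408733, a(43)=1134903170.

Final answer: 1134903170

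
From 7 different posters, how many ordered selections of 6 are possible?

P(7,6) = 7!/(7-6)! = 7!/1!.

Final answer: P(7,6) = 5040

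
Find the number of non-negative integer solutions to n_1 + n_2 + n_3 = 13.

Stars and bars with 13 stars and 2 bars:
C(13+3-1, 3-1) = C(15,2).

Final answer: C(15,2) = 105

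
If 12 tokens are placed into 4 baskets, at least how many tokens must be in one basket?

By the pigeonhole principle: ceiling(12/4).

Final answer: 3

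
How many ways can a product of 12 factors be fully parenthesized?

The structures are counted by the Catalan number C_n. Here n = 12 - 1 = 11.
C_n = C(2n,n) - C(2n,n+1), so C_{11} = C(22,11) - C(22,12) = 705432 - 646646.

Final answer: C_{11} = 58786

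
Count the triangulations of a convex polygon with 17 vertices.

This is counted by the nth Catalan number C_n. Here n = 17 - 2 = 15.
C_n = (2n)!/(n!(n+1)!), so C_{15} = 30!/(15! x 16!) = C(30,15)/16 = 155117520/16.

Final answer: C_{15} = 9694845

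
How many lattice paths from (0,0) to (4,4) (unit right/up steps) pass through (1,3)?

Paths (0,0)->(1,3): C(4,3) = 4.
Paths (1,3)->(4,4): C(4,1) = 4.
By multiplication principle: 4 x 4.

Final answer: 16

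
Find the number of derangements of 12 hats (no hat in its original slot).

Use the recurrence D(n) = (n-1)(D(n-1) + D(n-2)) with D(0)=1, D(1)=0.
D(2) = 1 x (0 + 1) = 1
D(3) = 2 x (1 + 0) = 2
D(4) = 3 x (2 + 1) = 9
D(5) = 4 x (9 + 2) = 44
D(6) = 5 x (44 + 9) = 265
D(7) = 6 x (265 + 44) = 1854
D(8) = 7 x (1854 + 265) = 14833
D(9) = 8 x (14833 + 1854) = 133496
D(10) = 9 x (133496 + 14833) = 1334961
D(11) = 10 x (1334961 + 133496) = 14684570
D(12) = 11 x (D(11) + D(10)) = 11 x (14684570 + 1334961)

Final answer: D(12) = 176214841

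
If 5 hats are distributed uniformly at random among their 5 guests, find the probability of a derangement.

Derangements satisfy D(n) = (n-1)(D(n-1) + D(n-2)), starting from D(0)=1, D(1)=0.
Building up: D(2)=1, D(3)=2, D(4)=9, D(5)=44.
Total arrangements: 5! = 120.
Probability = D(5)/5! = 11/30.

Final answer: D(5)/5! = 44/120 = 0.366667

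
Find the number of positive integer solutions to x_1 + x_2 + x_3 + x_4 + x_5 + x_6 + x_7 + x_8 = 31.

Substitute x'_i = x_i - 1 (so x'_i >= 0). Then sum x'_i = 31 - 8 = 23.
Stars and bars: C(23+8-1, 8-1) = C(30,7).

Final answer: C(30,7) = 2035800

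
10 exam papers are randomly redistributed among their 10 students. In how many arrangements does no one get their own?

D(n) = (n-1)(D(n-1) + D(n-2)), D(0)=1, D(1)=0.
D(2) = 1 x (0 + 1) = 1
D(3) = 2 x (1 + 0) = 2
D(4) = 3 x (2 + 1) = 9
D(5) = 4 x (9 + 2) = 44
D(6) = 5 x (44 + 9) = 265
D(7) = 6 x (265 + 44) = 1854
D(8) = 7 x (1854 + 265) = 14833
D(9) = 8 x (14833 + 1854) = 133496
D(10) = 9 x (D(9) + D(8)) = 9 x (133496 + 14833)

Final answer: D(10) = 1334961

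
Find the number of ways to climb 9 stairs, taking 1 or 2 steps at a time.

Let f(n) count the ways. The last step is size 1 or 2, so f(n) = f(n-1) + f(n-2) with f(1)=1, f(2)=2.
Iterating the recurrence: f(1)=1, f(2)=2, f(3)=3, f(4)=5, f(5)=8, f(6)=13, f(7)=21, f(8)=34, f(9)=55.

Final answer: 55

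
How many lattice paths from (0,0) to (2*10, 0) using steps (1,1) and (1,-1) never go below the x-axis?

Total monotonic paths to (10,10): C(20,10) = 184756.
By the reflection principle, paths that go above the diagonal number C(20,11) = 167960.
Valid Dyck paths: 184756 - 167960.
(Equivalently, C_{10} = C(20,10)/11 = 184756/11.)

Final answer: C_{10} = 16796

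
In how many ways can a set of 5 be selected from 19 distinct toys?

C(19,5) = 19!/(5! x (19-5)!).

Final answer: C(19,5) = 11628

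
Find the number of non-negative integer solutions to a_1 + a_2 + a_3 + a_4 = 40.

Stars and bars with 40 stars and 3 bars:
C(40+4-1, 4-1) = C(43,3).

Final answer: C(43,3) = 12341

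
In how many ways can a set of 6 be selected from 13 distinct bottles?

C(13,6) = 13!/(6! x (13-6)!).

Final answer: C(13,6) = 1716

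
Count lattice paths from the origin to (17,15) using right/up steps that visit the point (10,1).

Paths (0,0)->(10,1): C(11,1) = 11.
Paths (10,1)->(17,15): C(21,14) = 116280.
By multiplication principle: 11 x 116280.

Final answer: 1279080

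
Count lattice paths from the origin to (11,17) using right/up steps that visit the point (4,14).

Paths (0,0)->(4,14): C(18,14) = 3060.
Paths (4,14)->(11,17): C(10,3) = 120.
By multiplication principle: 3060 x 120.

Final answer: 367200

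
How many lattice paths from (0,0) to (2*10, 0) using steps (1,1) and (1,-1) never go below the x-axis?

Total monotonic paths to (10,10): C(20,10) = 184756.
Reflecting each bad path at its first crossing gives a bijection with paths to (9,11): C(20,11) = 167960.
Valid Dyck paths: 184756 - 167960.
(These counts are the Catalan numbers.)

Final answer: C_{10} = 16796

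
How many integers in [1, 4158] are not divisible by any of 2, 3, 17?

|div by 2|=2079, |div by 3|=1386, |div by 17|=244.
|div by 2&3|=693, |div by 2&17|=122, |div by 3&17|=81, |div by all|=40.
By inclusion-exclusion, divisible by at least one: 2079+1386+244-693-122-81+40 = 2853.
Not divisible by any: 4158 - 2853.

Final answer: 1305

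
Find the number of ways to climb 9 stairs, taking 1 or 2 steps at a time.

Let f(n) count the ways. The last step is size 1 or 2, so f(n) = f(n-1) + f(n-2) with f(1)=1, f(2)=2.
Iterating the recurrence: f(1)=1, f(2)=2, f(3)=3, f(4)=5, f(5)=8, f(6)=13, f(7)=21, f(8)=34, f(9)=55.

Final answer: 55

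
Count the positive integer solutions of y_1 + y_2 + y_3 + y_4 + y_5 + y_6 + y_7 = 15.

Substitute y'_i = y_i - 1 (so y'_i >= 0). Then sum y'_i = 15 - 7 = 8.
Stars and bars: C(8+7-1, 7-1) = C(14,6).

Final answer: C(14,6) = 3003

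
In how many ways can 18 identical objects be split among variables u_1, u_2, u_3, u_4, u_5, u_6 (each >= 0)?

Stars and bars with 18 stars and 5 bars:
C(18+6-1, 6-1) = C(23,5).

Final answer: C(23,5) = 33649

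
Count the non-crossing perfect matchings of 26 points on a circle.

The structures are counted by the Catalan number C_n. Here n = 26/2 = 13.
C_n = (2n)!/(n!(n+1)!), so C_{13} = 26!/(13! x 14!) = C(26,13)/14 = 10400600/14.

Final answer: C_{13} = 742900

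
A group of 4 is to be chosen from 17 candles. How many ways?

C(17,4) = 17!/(4! x (17-4)!).

Final answer: C(17,4) = 2380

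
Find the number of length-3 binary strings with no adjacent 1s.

Classify by the final bit: ...0 gives a(n-1) strings, ...01 gives a(n-2) strings. Thus a(n) = a(n-1) + a(n-2) with a(1)=2, a(2)=3.
Iterating the recurrence: a(1)=2, a(2)=3, a(3)=5.

Final answer: 5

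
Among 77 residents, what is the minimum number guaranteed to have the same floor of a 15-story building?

There are 15 possible values for floor of a 15-story building. With 77 residents and 15 categories, by pigeonhole: ceiling(77/15).

Final answer: 6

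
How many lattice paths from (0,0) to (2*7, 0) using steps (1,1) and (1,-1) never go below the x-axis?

Total monotonic paths to (7,7): C(14,7) = 3432.
Paths that cross above y=x (reflection bijection): C(14,8) = 3003.
Valid Dyck paths: 3432 - 3003.
(These counts are the Catalan numbers.)

Final answer: C_{7} = 429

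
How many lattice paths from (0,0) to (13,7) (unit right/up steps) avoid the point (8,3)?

Total paths to (13,7): C(20,7) = 77520.
Paths through (8,3): C(11,3) x C(9,4) = 20790.
Avoiding (8,3): 77520 - 20790.

Final answer: 56730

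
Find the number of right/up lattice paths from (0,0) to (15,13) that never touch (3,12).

Total paths to (15,13): C(28,13) = 37442160.
Paths through (3,12): C(15,12) x C(13,1) = 5915.
Avoiding (3,12): 37442160 - 5915.

Final answer: 37436245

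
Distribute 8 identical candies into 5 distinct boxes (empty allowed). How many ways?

Stars and bars: C(n+k-1, k-1) = C(12,4).

Final answer: C(12,4) = 495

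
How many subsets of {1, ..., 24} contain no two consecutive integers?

Let a(n) count such subsets of {1, ..., n}. Either n is excluded (a(n-1) ways) or n is included, forcing n-1 out (a(n-2) ways), so a(n) = a(n-1) + a(n-2) with a(1)=2, a(2)=3.
Computing successive values: a(1)=2, a(2)=3, a(3)=5, a(4)=8, a(5)=13, a(6)=21, a(7)=34, a(8)=55, a(9)=89, a(10)=144, a(11)=233, a(12)=377, a(13)=610, a(14)=987, a(15)=1597, a(16)=2584, a(17)=4181, a(18)=6765, a(19)=10946, a(20)=17711, a(21)=28657, a(22)=46368, a(23)=75025, a(24)=121393.

Final answer: 121393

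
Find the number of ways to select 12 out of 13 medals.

C(13,12) = 13!/(12! x 1!).

Final answer: \binom{13}{12} = 13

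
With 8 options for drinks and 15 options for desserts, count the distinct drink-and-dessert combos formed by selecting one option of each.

By the multiplication principle: 8 x 15.

Final answer: 120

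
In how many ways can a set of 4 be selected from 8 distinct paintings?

C(8,4) = 8!/(4! x 4!).

Final answer: \binom{8}{4} = 70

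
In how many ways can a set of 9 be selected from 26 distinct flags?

C(26,9) = 26!/(9! x 17!).

Final answer: \binom{26}{9} = 3124550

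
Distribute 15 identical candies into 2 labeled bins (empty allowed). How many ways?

Stars and bars: C(n+k-1, k-1) = C(16,1).

Final answer: C(16,1) = 16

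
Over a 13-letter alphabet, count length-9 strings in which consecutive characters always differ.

Let g(n) count such strings. g(1) = 13, and each valid string of length n-1 extends in 12 ways (any symbol but the last), so g(n) = 12 g(n-1).
Total: g(9) = 13 x 12^8.

Final answer: 13 x 12^{8} = 5589762048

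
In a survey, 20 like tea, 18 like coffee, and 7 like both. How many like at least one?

|A union B| = |A| + |B| - |A intersect B| = 20 + 18 - 7.

Final answer: 31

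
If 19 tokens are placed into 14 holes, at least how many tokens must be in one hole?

By the pigeonhole principle: ceiling(19/14).

Final answer: 2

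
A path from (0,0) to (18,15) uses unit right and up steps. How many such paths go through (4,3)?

Paths (0,0)->(4,3): C(7,3) = 35.
Paths (4,3)->(18,15): C(26,12) = 9657700.
By multiplication principle: 35 x 9657700.

Final answer: 338019500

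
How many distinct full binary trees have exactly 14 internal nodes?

This is a standard Catalan-number count: the answer is C_n. Here n = 14.
C_n = C(2n,n)/(n+1), so C_{14} = C(28,14)/15 = 40116600/15.

Final answer: C_{14} = 2674440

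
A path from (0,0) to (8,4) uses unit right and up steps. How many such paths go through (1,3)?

Paths (0,0)->(1,3): C(4,3) = 4.
Paths (1,3)->(8,4): C(8,1) = 8.
By multiplication principle: 4 x 8.

Final answer: 32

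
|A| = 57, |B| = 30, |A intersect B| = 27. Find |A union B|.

|A union B| = |A| + |B| - |A intersect B| = 57 + 30 - 27.

Final answer: 60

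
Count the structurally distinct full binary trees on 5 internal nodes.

This is a standard Catalan-number count: the answer is C_n. Here n = 5.
C_n = (2n)!/(n!(n+1)!), so C_{5} = 10!/(5! x 6!) = C(10,5)/6 = 252/6.

Final answer: C_{5} = 42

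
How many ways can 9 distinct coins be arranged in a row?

The number of ways to arrange 9 distinct objects is 9!.

Final answer: 9! = 362880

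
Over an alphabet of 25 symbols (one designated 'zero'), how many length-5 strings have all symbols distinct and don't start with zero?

First digit: 24 (nonzero). Second: 24 (not first). Third: 23, etc.
Total: 24 x 24 x 23 x 22 x 21.

Final answer: 6120576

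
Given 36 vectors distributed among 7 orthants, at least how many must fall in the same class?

By pigeonhole with 36 objects and 7 categories: ceiling(36/7).

Final answer: 6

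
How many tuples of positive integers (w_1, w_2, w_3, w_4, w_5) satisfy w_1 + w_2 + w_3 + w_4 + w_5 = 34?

Substitute w'_i = w_i - 1 (so w'_i >= 0). Then sum w'_i = 34 - 5 = 29.
Stars and bars: C(29+5-1, 5-1) = C(33,4).

Final answer: C(33,4) = 40920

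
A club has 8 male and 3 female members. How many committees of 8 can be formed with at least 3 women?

Sum over valid woman counts:
C(3,3)C(8,5).

Final answer: 56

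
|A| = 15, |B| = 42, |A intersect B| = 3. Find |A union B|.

|A union B| = |A| + |B| - |A intersect B| = 15 + 42 - 3.

Final answer: 54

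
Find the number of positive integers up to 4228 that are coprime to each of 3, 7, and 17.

|div by 3|=1409, |div by 7|=604, |div by 17|=248.
|div by 3&7|=201, |div by 3&17|=82, |div by 7&17|=35, |div by all|=11.
By inclusion-exclusion, divisible by at least one: 1409+604+248-201-82-35+11 = 1954.
Not divisible by any: 4228 - 1954.

Final answer: 2274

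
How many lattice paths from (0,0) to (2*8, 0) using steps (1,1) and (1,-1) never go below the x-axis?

Total monotonic paths to (8,8): C(16,8) = 12870.
Paths that cross above y=x (reflection bijection): C(16,9) = 11440.
Valid Dyck paths: 12870 - 11440.
(Check: C(16,8) - C(16,9) = C(16,8)/9, the Catalan number C_{8}.)

Final answer: C_{8} = 1430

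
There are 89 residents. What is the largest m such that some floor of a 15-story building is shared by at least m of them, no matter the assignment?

There are 15 possible values for floor of a 15-story building. With 89 residents and 15 categories, by pigeonhole: ceiling(89/15).

Final answer: 6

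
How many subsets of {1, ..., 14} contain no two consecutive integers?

Condition on whether n belongs to the subset: if not, any valid subset of {1, ..., n-1} works (a(n-1)); if so, n-1 is excluded and the rest is a valid subset of {1, ..., n-2} (a(n-2)). Hence a(n) = a(n-1) + a(n-2), a(1)=2, a(2)=3.
Building up term by term: a(1)=2, a(2)=3, a(3)=5, a(4)=8, a(5)=13, a(6)=21, a(7)=34, a(8)=55, a(9)=89, a(10)=144, a(11)=233, a(12)=377, a(13)=610, a(14)=987.

Final answer: 987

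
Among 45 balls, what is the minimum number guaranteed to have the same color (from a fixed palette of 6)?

There are 6 possible values for color (from a fixed palette of 6). With 45 balls and 6 categories, by pigeonhole: ceiling(45/6).

Final answer: 8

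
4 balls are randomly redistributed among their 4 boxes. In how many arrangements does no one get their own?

Use the recurrence D(n) = (n-1)(D(n-1) + D(n-2)) with D(0)=1, D(1)=0.
D(2) = 1 x (0 + 1) = 1
D(3) = 2 x (1 + 0) = 2
D(4) = 3 x (D(3) + D(2)) = 3 x (2 + 1)

Final answer: D(4) = 9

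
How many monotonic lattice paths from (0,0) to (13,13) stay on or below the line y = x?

Total monotonic paths to (13,13): C(26,13) = 10400600.
Reflecting each bad path at its first crossing gives a bijection with paths to (12,14): C(26,14) = 9657700.
Valid Dyck paths: 10400600 - 9657700.
(Equivalently, C_{13} = C(26,13)/14 = 10400600/14.)

Final answer: C_{13} = 742900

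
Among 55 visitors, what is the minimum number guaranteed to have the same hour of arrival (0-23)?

There are 24 possible values for hour of arrival (0-23). With 55 visitors and 24 categories, by pigeonhole: ceiling(55/24).

Final answer: 3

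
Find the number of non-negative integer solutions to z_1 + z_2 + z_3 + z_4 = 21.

Stars and bars with 21 stars and 3 bars:
C(21+4-1, 4-1) = C(24,3).

Final answer: C(24,3) = 2024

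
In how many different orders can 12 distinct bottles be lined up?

The number of ways to arrange 12 distinct objects is 12!.

Final answer: 12! = 479001600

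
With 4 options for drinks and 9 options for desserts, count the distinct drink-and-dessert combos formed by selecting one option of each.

By the multiplication principle: 4 x 9.

Final answer: 36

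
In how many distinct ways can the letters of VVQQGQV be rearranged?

Letters (G:1, Q:3, V:3). Total letters: 7.
Permutations = 7!/(3! x 3!).

Final answer: 140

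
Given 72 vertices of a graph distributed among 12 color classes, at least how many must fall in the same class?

By pigeonhole with 72 objects and 12 categories: ceiling(72/12).

Final answer: 6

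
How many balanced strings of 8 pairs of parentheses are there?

This is counted by the nth Catalan number C_n. Here n = 8 (pairs).
C_n = (2n)!/(n!(n+1)!), so C_{8} = 16!/(8! x 9!) = C(16,8)/9 = 12870/9.

Final answer: C_{8} = 1430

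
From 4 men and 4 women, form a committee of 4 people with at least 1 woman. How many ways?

Sum over valid woman counts:
C(4,1)C(4,3) = 16
C(4,2)C(4,2) = 36
C(4,3)C(4,1) = 16
C(4,4)C(4,0) = 1
Total: 16 + 36 + 16 + 1.

Final answer: 69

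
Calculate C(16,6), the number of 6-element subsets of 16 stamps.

C(16,6) = 16!/(6! x (16-6)!).

Final answer: C(16,6) = 8008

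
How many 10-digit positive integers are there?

The leading digit cannot be 0 (9 options); the other 9 digits can be anything (10 options each).
Total: 9 x 10^9.

Final answer: 9000000000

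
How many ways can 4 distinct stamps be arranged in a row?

The number of ways to arrange 4 distinct objects is 4!.

Final answer: 4! = 24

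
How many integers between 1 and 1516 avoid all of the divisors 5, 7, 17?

|div by 5|=303, |div by 7|=216, |div by 17|=89.
|div by 5&7|=43, |div by 5&17|=17, |div by 7&17|=12, |div by all|=2.
By inclusion-exclusion, divisible by at least one: 303+216+89-43-17-12+2 = 538.
Not divisible by any: 1516 - 538.

Final answer: 978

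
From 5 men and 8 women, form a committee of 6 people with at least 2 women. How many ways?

Sum over valid woman counts:
C(8,2)C(5,4) = 140
C(8,3)C(5,3) = 560
C(8,4)C(5,2) = 700
C(8,5)C(5,1) = 280
C(8,6)C(5,0) = 28
Total: 140 + 560 + 700 + 280 + 28.

Final answer: 1708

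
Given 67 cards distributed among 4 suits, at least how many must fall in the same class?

By pigeonhole with 67 objects and 4 categories: ceiling(67/4).

Final answer: 17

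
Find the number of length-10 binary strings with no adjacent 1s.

A valid string ends in 0 (append to any length-(n-1) valid string) or in 01 (append to any length-(n-2) valid string), so a(n) = a(n-1) + a(n-2) with a(1)=2, a(2)=3.
Iterating the recurrence: a(1)=2, a(2)=3, a(3)=5, a(4)=8, a(5)=13, a(6)=21, a(7)=34, a(8)=55, a(9)=89, a(10)=144.

Final answer: 144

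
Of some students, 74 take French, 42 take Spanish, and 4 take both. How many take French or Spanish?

|A union B| = |A| + |B| - |A intersect B| = 74 + 42 - 4.

Final answer: 112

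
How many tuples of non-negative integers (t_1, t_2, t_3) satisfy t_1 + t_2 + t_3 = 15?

Stars and bars with 15 stars and 2 bars:
C(15+3-1, 3-1) = C(17,2).

Final answer: C(17,2) = 136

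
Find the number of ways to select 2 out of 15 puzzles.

C(15,2) = 15!/(2! x (15-2)!).

Final answer: C(15,2) = 105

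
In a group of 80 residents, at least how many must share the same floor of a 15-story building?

There are 15 possible values for floor of a 15-story building. With 80 residents and 15 categories, by pigeonhole: ceiling(80/15).

Final answer: 6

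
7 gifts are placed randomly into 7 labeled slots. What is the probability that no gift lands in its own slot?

Use the recurrence D(n) = (n-1)(D(n-1) + D(n-2)) with D(0)=1, D(1)=0.
Building up: D(2)=1, D(3)=2, D(4)=9, D(5)=44, D(6)=265, D(7)=1854.
Total arrangements: 7! = 5040.
Probability = D(7)/7! = 103/280.

Final answer: D(7)/7! = 1854/5040 = 0.367857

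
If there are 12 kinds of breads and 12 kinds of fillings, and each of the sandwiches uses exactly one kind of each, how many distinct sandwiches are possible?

By the multiplication principle: 12 x 12.

Final answer: 144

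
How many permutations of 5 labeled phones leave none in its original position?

Derangements satisfy D(n) = (n-1)(D(n-1) + D(n-2)), starting from D(0)=1, D(1)=0.
D(2) = 1 x (0 + 1) = 1
D(3) = 2 x (1 + 0) = 2
D(4) = 3 x (2 + 1) = 9
D(5) = 4 x (D(4) + D(3)) = 4 x (9 + 2)

Final answer: D(5) = 44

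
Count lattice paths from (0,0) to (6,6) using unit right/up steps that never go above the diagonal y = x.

Total monotonic paths to (6,6): C(12,6) = 924.
Reflecting each bad path at its first crossing gives a bijection with paths to (5,7): C(12,7) = 792.
Valid Dyck paths: 924 - 792.
(Check: C(12,6) - C(12,7) = C(12,6)/7, the Catalan number C_{6}.)

Final answer: C_{6} = 132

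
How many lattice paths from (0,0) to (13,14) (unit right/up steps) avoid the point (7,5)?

Total paths to (13,14): C(27,14) = 20058300.
Paths through (7,5): C(12,5) x C(15,9) = 3963960.
Avoiding (7,5): 20058300 - 3963960.

Final answer: 16094340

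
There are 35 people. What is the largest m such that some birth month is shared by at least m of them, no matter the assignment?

There are 12 possible values for birth month. With 35 people and 12 categories, by pigeonhole: ceiling(35/12).

Final answer: 3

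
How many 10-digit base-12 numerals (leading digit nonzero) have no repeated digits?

The leading digit has 11 choices (anything but zero); the next has 11 (anything but the first), then 10, and so on, one fewer each time.
Total: 11 x 11 x 10 x 9 x 8 x 7 x 6 x 5 x 4 x 3.

Final answer: 219542400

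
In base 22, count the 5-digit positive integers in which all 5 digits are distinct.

First digit: 21 (nonzero). Second: 21 (not first). Third: 20, etc.
Total: 21 x 21 x 20 x 19 x 18.

Final answer: 3016440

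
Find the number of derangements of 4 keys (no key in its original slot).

Use the recurrence D(n) = (n-1)(D(n-1) + D(n-2)) with D(0)=1, D(1)=0.
D(2) = 1 x (0 + 1) = 1
D(3) = 2 x (1 + 0) = 2
D(4) = 3 x (D(3) + D(2)) = 3 x (2 + 1)

Final answer: D(4) = 9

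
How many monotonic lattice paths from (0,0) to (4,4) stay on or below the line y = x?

Total monotonic paths to (4,4): C(8,4) = 70.
Paths that cross above y=x (reflection bijection): C(8,5) = 56.
Valid Dyck paths: 70 - 56.
(Check: C(8,4) - C(8,5) = C(8,4)/5, the Catalan number C_{4}.)

Final answer: C_{4} = 14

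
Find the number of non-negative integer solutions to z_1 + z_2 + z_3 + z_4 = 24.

Stars and bars with 24 stars and 3 bars:
C(24+4-1, 4-1) = C(27,3).

Final answer: C(27,3) = 2925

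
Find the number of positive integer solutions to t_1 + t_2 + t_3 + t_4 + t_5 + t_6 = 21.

Substitute t'_i = t_i - 1 (so t'_i >= 0). Then sum t'_i = 21 - 6 = 15.
Stars and bars: C(15+6-1, 6-1) = C(20,5).

Final answer: C(20,5) = 15504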